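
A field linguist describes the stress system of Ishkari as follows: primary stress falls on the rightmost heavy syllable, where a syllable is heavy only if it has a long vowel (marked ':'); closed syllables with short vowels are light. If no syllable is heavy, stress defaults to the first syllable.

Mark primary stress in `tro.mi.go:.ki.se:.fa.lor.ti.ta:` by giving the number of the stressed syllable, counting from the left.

Weights: 1 tro L, 2 mi L, 3 go: H, 4 ki L, 5 se: H, 6 fa L, 7 lor L, 8 ti L, 9 ta: H.
Heavy syllables in the domain: 3, 5, 9. The rightmost is syllable 9 (ta:).
Primary stress: syllable 9 → tro.mi.go:.ki.se:.fa.lor.ti.ˈta:.

9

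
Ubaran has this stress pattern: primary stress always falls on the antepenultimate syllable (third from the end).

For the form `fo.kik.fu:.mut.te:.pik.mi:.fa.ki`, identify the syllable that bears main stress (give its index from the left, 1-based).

7

The word has 9 syllables; the antepenultimate syllable (third from the end) is syllable 7 (mi:).
Primary stress: syllable 7 → fo.kik.fu:.mut.te:.pik.ˈmi:.fa.ki.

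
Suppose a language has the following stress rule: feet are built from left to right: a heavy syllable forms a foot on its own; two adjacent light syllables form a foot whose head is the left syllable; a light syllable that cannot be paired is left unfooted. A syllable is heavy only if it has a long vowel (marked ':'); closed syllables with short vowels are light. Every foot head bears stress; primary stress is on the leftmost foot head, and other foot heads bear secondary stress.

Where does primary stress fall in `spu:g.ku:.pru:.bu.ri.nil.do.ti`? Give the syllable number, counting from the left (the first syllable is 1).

1

Weights: 1 spu:g H, 2 ku: H, 3 pru: H, 4 bu L, 5 ri L, 6 nil L, 7 do L, 8 ti L.
Parse left to right (heavy = foot alone; LL = one foot; stranded L unfooted): (ˈspu:g) (ˈku:) (ˈpru:) (ˈbu.ri) (ˈnil.do) ti.
Foot heads: 1, 2, 3, 4, 6.
Primary stress on the leftmost head = syllable 1.
Primary stress: syllable 1 → ˈspu:g.ku:.pru:.bu.ri.nil.do.ti.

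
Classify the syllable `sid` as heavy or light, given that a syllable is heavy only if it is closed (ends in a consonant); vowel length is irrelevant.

`sid`: short vowel, closed (coda /d/). Closed (coda /d/) → heavy.

heavy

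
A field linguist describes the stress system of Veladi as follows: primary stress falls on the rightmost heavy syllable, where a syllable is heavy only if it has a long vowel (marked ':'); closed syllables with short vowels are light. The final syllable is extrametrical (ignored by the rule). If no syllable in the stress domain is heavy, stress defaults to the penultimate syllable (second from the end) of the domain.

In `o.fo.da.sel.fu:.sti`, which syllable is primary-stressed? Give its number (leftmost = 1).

The final syllable (6, sti) is extrametrical; the stress domain is syllables 1–5.
Weights: 1 o L, 2 fo L, 3 da L, 4 sel L, 5 fu: H.
Heavy syllables in the domain: 5. The rightmost is syllable 5 (fu:).
Primary stress: syllable 5 → o.fo.da.sel.ˈfu:.sti.

5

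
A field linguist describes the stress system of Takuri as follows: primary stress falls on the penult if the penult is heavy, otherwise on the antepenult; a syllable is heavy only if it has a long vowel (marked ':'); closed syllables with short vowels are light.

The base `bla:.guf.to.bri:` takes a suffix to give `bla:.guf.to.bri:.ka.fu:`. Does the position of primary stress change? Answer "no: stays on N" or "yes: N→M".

Base `bla:.guf.to.bri:` (4 syllables):
  Weights: 2 guf L, 3 to L, 4 bri: H.
  The penult (syllable 3, to) is light, so stress falls on the antepenult (syllable 2, guf).
  → primary stress on syllable 2.
Suffixed `bla:.guf.to.bri:.ka.fu:` (6 syllables):
  Weights: 4 bri: H, 5 ka L, 6 fu: H.
  The penult (syllable 5, ka) is light, so stress falls on the antepenult (syllable 4, bri:).
  → primary stress on syllable 4.

yes: 2→4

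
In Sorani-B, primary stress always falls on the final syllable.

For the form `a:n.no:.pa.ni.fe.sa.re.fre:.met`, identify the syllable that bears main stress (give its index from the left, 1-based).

9

The word has 9 syllables; the final syllable is syllable 9 (met).
Primary stress: syllable 9 → a:n.no:.pa.ni.fe.sa.re.fre:.ˈmet.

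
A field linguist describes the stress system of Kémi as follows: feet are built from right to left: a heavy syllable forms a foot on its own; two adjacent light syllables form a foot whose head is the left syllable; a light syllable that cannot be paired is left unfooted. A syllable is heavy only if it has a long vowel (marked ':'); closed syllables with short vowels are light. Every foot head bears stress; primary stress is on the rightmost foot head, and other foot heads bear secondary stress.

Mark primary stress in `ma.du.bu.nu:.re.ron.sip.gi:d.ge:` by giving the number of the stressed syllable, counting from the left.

Weights: 1 ma L, 2 du L, 3 bu L, 4 nu: H, 5 re L, 6 ron L, 7 sip L, 8 gi:d H, 9 ge: H.
Parse right to left (heavy = foot alone; LL = one foot; stranded L unfooted): ma (ˈdu.bu) (ˈnu:) re (ˈron.sip) (ˈgi:d) (ˈge:).
Foot heads: 2, 4, 6, 8, 9.
Primary stress on the rightmost head = syllable 9.
Primary stress: syllable 9 → ma.du.bu.nu:.re.ron.sip.gi:d.ˈge:.

9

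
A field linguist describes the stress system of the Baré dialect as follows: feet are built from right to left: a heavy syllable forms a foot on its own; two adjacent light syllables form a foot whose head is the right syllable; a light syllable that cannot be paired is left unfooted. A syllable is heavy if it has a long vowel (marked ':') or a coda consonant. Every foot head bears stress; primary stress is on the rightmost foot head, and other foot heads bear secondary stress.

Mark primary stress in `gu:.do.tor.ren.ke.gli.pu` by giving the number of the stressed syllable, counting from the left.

Weights: 1 gu: H, 2 do L, 3 tor H, 4 ren H, 5 ke L, 6 gli L, 7 pu L.
Parse right to left (heavy = foot alone; LL = one foot; stranded L unfooted): (ˈgu:) do (ˈtor) (ˈren) ke (gli.ˈpu).
Foot heads: 1, 3, 4, 7.
Primary stress on the rightmost head = syllable 7.
Primary stress: syllable 7 → gu:.do.tor.ren.ke.gli.ˈpu.

7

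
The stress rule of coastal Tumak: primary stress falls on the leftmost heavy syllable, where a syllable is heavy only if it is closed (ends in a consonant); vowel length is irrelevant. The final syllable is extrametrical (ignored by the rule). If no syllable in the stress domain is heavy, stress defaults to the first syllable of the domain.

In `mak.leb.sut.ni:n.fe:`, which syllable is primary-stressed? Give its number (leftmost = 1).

1

The final syllable (5, fe:) is extrametrical; the stress domain is syllables 1–4.
Weights: 1 mak H, 2 leb H, 3 sut H, 4 ni:n H.
Heavy syllables in the domain: 1, 2, 3, 4. The leftmost is syllable 1 (mak).
Primary stress: syllable 1 → ˈmak.leb.sut.ni:n.fe:.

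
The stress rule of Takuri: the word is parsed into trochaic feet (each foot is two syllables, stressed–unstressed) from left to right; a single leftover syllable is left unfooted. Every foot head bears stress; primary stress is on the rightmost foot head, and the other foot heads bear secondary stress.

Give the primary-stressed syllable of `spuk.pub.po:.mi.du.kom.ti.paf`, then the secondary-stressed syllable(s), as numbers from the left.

Parse left to right into trochaic (ˈσσ) feet: (ˈspuk.pub) (ˈpo:.mi) (ˈdu.kom) (ˈti.paf).
Foot heads (stressed positions): 1, 3, 5, 7.
End Rule Rightmost: primary stress on the rightmost head = syllable 7.
Secondary stress on 1, 3, 5: ˌspuk.pub.ˌpo:.mi.ˌdu.kom.ˈti.paf.

primary 7, secondary 1, 3, 5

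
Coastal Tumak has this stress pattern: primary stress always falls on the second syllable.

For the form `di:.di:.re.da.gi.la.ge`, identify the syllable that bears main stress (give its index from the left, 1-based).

The word has 7 syllables; the second syllable is syllable 2 (di:).
Primary stress: syllable 2 → di:.ˈdi:.re.da.gi.la.ge.

2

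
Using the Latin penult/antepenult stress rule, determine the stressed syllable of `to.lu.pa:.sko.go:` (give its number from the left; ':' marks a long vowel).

3

Classical Latin: stress the penult if heavy (long vowel or closed), else the antepenult.
Weights: 3 pa: H, 4 sko L, 5 go: H.
The penult (syllable 4, sko) is light, so stress falls on the antepenult (syllable 3, pa:).
Stress on syllable 3: to.lu.ˈpa:.sko.go:.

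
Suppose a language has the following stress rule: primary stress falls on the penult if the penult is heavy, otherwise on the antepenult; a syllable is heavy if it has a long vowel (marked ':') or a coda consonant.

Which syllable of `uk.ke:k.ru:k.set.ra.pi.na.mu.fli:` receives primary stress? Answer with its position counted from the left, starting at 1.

7

Weights: 7 na L, 8 mu L, 9 fli: H.
The penult (syllable 8, mu) is light, so stress falls on the antepenult (syllable 7, na).
Primary stress: syllable 7 → uk.ke:k.ru:k.set.ra.pi.ˈna.mu.fli:.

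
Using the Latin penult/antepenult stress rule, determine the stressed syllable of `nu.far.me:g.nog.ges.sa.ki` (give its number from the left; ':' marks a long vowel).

5

Classical Latin: stress the penult if heavy (long vowel or closed), else the antepenult.
Weights: 5 ges H, 6 sa L, 7 ki L.
The penult (syllable 6, sa) is light, so stress falls on the antepenult (syllable 5, ges).
Stress on syllable 5: nu.far.me:g.nog.ˈges.sa.ki.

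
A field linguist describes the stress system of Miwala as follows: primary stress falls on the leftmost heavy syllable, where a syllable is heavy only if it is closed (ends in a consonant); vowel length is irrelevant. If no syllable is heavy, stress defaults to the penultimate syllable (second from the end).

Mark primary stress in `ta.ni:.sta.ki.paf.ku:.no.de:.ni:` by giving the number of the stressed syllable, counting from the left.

5

Weights: 1 ta L, 2 ni: L, 3 sta L, 4 ki L, 5 paf H, 6 ku: L, 7 no L, 8 de: L, 9 ni: L.
Heavy syllables in the domain: 5. The leftmost is syllable 5 (paf).
Primary stress: syllable 5 → ta.ni:.sta.ki.ˈpaf.ku:.no.de:.ni:.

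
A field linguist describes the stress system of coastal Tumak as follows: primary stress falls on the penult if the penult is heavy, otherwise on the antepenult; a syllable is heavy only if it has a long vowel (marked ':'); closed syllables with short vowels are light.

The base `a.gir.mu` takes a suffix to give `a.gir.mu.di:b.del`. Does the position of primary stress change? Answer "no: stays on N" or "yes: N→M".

Base `a.gir.mu` (3 syllables):
  Weights: 1 a L, 2 gir L, 3 mu L.
  The penult (syllable 2, gir) is light, so stress falls on the antepenult (syllable 1, a).
  → primary stress on syllable 1.
Suffixed `a.gir.mu.di:b.del` (5 syllables):
  Weights: 3 mu L, 4 di:b H, 5 del L.
  The penult (syllable 4, di:b) is heavy, so it takes stress.
  → primary stress on syllable 4.

yes: 1→4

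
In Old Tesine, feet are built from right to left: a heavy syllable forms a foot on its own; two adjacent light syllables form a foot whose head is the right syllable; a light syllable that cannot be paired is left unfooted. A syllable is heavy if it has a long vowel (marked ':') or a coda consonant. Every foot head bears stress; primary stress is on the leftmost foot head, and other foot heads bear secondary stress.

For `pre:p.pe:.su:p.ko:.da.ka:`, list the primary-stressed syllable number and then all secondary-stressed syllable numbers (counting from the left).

Weights: 1 pre:p H, 2 pe: H, 3 su:p H, 4 ko: H, 5 da L, 6 ka: H.
Parse right to left (heavy = foot alone; LL = one foot; stranded L unfooted): (ˈpre:p) (ˈpe:) (ˈsu:p) (ˈko:) da (ˈka:).
Foot heads: 1, 2, 3, 4, 6.
Primary stress on the leftmost head = syllable 1.
Secondary stress on 2, 3, 4, 6: ˈpre:p.ˌpe:.ˌsu:p.ˌko:.da.ˌka:.

primary 1, secondary 2, 3, 4, 6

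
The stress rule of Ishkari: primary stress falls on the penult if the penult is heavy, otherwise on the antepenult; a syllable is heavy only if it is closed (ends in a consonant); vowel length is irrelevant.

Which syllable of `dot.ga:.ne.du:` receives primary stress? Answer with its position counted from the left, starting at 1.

2

Weights: 2 ga: L, 3 ne L, 4 du: L.
The penult (syllable 3, ne) is light, so stress falls on the antepenult (syllable 2, ga:).
Primary stress: syllable 2 → dot.ˈga:.ne.du:.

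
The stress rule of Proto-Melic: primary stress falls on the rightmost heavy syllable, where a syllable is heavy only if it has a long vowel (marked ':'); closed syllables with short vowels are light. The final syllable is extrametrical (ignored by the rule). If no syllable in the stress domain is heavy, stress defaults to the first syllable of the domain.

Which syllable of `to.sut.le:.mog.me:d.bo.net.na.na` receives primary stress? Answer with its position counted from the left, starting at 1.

The final syllable (9, na) is extrametrical; the stress domain is syllables 1–8.
Weights: 1 to L, 2 sut L, 3 le: H, 4 mog L, 5 me:d H, 6 bo L, 7 net L, 8 na L.
Heavy syllables in the domain: 3, 5. The rightmost is syllable 5 (me:d).
Primary stress: syllable 5 → to.sut.le:.mog.ˈme:d.bo.net.na.na.

5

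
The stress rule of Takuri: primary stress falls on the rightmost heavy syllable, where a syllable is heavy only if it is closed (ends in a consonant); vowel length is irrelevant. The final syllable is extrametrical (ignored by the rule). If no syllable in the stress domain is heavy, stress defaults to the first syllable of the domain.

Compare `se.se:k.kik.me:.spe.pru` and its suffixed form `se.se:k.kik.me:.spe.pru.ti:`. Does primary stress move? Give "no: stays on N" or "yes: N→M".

no: stays on 3

Base `se.se:k.kik.me:.spe.pru` (6 syllables):
  The final syllable (6, pru) is extrametrical; the stress domain is syllables 1–5.
  Weights: 1 se L, 2 se:k H, 3 kik H, 4 me: L, 5 spe L.
  Heavy syllables in the domain: 2, 3. The rightmost is syllable 3 (kik).
  → primary stress on syllable 3.
Suffixed `se.se:k.kik.me:.spe.pru.ti:` (7 syllables):
  The final syllable (7, ti:) is extrametrical; the stress domain is syllables 1–6.
  Weights: 1 se L, 2 se:k H, 3 kik H, 4 me: L, 5 spe L, 6 pru L.
  Heavy syllables in the domain: 2, 3. The rightmost is syllable 3 (kik).
  → primary stress on syllable 3.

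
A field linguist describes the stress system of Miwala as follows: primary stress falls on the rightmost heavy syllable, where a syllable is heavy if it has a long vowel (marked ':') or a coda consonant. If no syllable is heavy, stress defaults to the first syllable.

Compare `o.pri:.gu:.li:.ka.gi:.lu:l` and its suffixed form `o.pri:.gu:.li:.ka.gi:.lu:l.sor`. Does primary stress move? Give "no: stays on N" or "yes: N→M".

Base `o.pri:.gu:.li:.ka.gi:.lu:l` (7 syllables):
  Weights: 1 o L, 2 pri: H, 3 gu: H, 4 li: H, 5 ka L, 6 gi: H, 7 lu:l H.
  Heavy syllables in the domain: 2, 3, 4, 6, 7. The rightmost is syllable 7 (lu:l).
  → primary stress on syllable 7.
Suffixed `o.pri:.gu:.li:.ka.gi:.lu:l.sor` (8 syllables):
  Weights: 1 o L, 2 pri: H, 3 gu: H, 4 li: H, 5 ka L, 6 gi: H, 7 lu:l H, 8 sor H.
  Heavy syllables in the domain: 2, 3, 4, 6, 7, 8. The rightmost is syllable 8 (sor).
  → primary stress on syllable 8.

yes: 7→8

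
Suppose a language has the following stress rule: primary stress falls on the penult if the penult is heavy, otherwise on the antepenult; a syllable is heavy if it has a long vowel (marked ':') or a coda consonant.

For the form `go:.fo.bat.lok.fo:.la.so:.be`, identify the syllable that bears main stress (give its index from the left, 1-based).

7

Weights: 6 la L, 7 so: H, 8 be L.
The penult (syllable 7, so:) is heavy, so it takes stress.
Primary stress: syllable 7 → go:.fo.bat.lok.fo:.la.ˈso:.be.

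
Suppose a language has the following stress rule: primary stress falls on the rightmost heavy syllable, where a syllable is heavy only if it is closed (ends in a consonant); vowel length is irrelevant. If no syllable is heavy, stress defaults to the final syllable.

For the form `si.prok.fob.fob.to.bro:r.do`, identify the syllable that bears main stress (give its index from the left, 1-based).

Weights: 1 si L, 2 prok H, 3 fob H, 4 fob H, 5 to L, 6 bro:r H, 7 do L.
Heavy syllables in the domain: 2, 3, 4, 6. The rightmost is syllable 6 (bro:r).
Primary stress: syllable 6 → si.prok.fob.fob.to.ˈbro:r.do.

6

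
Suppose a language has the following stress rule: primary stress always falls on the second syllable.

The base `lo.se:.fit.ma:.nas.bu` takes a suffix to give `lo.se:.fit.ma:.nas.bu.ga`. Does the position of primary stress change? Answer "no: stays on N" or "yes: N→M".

no: stays on 2

Base `lo.se:.fit.ma:.nas.bu` (6 syllables):
  The word has 6 syllables; the second syllable is syllable 2 (se:).
  → primary stress on syllable 2.
Suffixed `lo.se:.fit.ma:.nas.bu.ga` (7 syllables):
  The word has 7 syllables; the second syllable is syllable 2 (se:).
  → primary stress on syllable 2.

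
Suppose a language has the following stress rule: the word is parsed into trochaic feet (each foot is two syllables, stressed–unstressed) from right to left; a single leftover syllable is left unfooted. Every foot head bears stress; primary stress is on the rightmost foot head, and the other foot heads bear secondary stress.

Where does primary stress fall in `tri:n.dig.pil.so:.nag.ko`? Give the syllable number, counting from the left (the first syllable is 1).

5

Parse right to left into trochaic (ˈσσ) feet: (ˈtri:n.dig) (ˈpil.so:) (ˈnag.ko).
Foot heads (stressed positions): 1, 3, 5.
End Rule Rightmost: primary stress on the rightmost head = syllable 5.
Primary stress: syllable 5 → tri:n.dig.pil.so:.ˈnag.ko.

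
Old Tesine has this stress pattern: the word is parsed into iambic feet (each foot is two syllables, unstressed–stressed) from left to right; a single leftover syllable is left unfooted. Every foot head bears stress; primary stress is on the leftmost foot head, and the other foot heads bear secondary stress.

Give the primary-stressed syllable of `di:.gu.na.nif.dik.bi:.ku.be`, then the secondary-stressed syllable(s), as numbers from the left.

Parse left to right into iambic (σˈσ) feet: (di:.ˈgu) (na.ˈnif) (dik.ˈbi:) (ku.ˈbe).
Foot heads (stressed positions): 2, 4, 6, 8.
End Rule Leftmost: primary stress on the leftmost head = syllable 2.
Secondary stress on 4, 6, 8: di:.ˈgu.na.ˌnif.dik.ˌbi:.ku.ˌbe.

primary 2, secondary 4, 6, 8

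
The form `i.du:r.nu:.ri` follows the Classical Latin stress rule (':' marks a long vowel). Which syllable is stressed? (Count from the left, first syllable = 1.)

3

Classical Latin: stress the penult if heavy (long vowel or closed), else the antepenult.
Weights: 2 du:r H, 3 nu: H, 4 ri L.
The penult (syllable 3, nu:) is heavy, so it takes stress.
Stress on syllable 3: i.du:r.ˈnu:.ri.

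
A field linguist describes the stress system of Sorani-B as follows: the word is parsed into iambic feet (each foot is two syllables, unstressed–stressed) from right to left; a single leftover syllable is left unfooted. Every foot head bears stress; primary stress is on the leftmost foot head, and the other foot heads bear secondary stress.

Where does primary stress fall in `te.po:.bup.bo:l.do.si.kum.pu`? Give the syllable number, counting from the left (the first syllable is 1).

Parse right to left into iambic (σˈσ) feet: (te.ˈpo:) (bup.ˈbo:l) (do.ˈsi) (kum.ˈpu).
Foot heads (stressed positions): 2, 4, 6, 8.
End Rule Leftmost: primary stress on the leftmost head = syllable 2.
Primary stress: syllable 2 → te.ˈpo:.bup.bo:l.do.si.kum.pu.

2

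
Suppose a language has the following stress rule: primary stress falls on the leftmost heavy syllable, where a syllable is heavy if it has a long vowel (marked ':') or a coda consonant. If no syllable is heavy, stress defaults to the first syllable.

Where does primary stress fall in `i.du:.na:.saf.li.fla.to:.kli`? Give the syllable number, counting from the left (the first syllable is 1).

Weights: 1 i L, 2 du: H, 3 na: H, 4 saf H, 5 li L, 6 fla L, 7 to: H, 8 kli L.
Heavy syllables in the domain: 2, 3, 4, 7. The leftmost is syllable 2 (du:).
Primary stress: syllable 2 → i.ˈdu:.na:.saf.li.fla.to:.kli.

2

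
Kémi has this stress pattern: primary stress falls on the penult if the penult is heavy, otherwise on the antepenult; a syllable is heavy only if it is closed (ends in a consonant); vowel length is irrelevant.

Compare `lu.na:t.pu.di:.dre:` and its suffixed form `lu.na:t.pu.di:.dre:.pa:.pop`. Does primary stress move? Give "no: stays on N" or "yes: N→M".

yes: 3→5

Base `lu.na:t.pu.di:.dre:` (5 syllables):
  Weights: 3 pu L, 4 di: L, 5 dre: L.
  The penult (syllable 4, di:) is light, so stress falls on the antepenult (syllable 3, pu).
  → primary stress on syllable 3.
Suffixed `lu.na:t.pu.di:.dre:.pa:.pop` (7 syllables):
  Weights: 5 dre: L, 6 pa: L, 7 pop H.
  The penult (syllable 6, pa:) is light, so stress falls on the antepenult (syllable 5, dre:).
  → primary stress on syllable 5.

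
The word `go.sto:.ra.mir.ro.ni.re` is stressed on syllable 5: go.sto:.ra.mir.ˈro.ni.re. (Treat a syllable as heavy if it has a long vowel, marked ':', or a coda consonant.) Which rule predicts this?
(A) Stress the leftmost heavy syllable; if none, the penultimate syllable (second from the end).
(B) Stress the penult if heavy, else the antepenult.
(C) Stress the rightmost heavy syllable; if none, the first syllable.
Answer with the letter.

Rule A → syllable 2 (observed: 5).
Rule B → syllable 5 ✓.
Rule C → syllable 4 (observed: 5).

B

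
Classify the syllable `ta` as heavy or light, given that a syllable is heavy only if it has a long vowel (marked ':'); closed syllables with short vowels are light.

`ta`: short vowel, open (no coda). Short vowel → light.

light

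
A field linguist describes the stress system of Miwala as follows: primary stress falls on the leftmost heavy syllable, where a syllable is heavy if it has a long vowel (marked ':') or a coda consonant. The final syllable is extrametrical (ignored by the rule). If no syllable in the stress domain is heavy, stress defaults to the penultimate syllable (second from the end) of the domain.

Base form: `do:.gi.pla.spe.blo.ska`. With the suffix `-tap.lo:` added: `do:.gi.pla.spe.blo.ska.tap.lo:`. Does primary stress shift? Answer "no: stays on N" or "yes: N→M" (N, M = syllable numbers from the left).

no: stays on 1

Base `do:.gi.pla.spe.blo.ska` (6 syllables):
  The final syllable (6, ska) is extrametrical; the stress domain is syllables 1–5.
  Weights: 1 do: H, 2 gi L, 3 pla L, 4 spe L, 5 blo L.
  Heavy syllables in the domain: 1. The leftmost is syllable 1 (do:).
  → primary stress on syllable 1.
Suffixed `do:.gi.pla.spe.blo.ska.tap.lo:` (8 syllables):
  The final syllable (8, lo:) is extrametrical; the stress domain is syllables 1–7.
  Weights: 1 do: H, 2 gi L, 3 pla L, 4 spe L, 5 blo L, 6 ska L, 7 tap H.
  Heavy syllables in the domain: 1, 7. The leftmost is syllable 1 (do:).
  → primary stress on syllable 1.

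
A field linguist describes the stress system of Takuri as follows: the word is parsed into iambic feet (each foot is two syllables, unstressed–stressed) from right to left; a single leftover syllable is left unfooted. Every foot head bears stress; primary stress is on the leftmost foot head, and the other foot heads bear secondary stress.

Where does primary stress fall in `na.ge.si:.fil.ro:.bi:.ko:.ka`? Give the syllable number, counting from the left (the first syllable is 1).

Parse right to left into iambic (σˈσ) feet: (na.ˈge) (si:.ˈfil) (ro:.ˈbi:) (ko:.ˈka).
Foot heads (stressed positions): 2, 4, 6, 8.
End Rule Leftmost: primary stress on the leftmost head = syllable 2.
Primary stress: syllable 2 → na.ˈge.si:.fil.ro:.bi:.ko:.ka.

2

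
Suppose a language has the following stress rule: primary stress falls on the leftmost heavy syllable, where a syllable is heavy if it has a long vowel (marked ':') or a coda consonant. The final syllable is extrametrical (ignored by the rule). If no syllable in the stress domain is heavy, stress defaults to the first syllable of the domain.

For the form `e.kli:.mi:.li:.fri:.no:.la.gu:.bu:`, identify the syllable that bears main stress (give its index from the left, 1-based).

The final syllable (9, bu:) is extrametrical; the stress domain is syllables 1–8.
Weights: 1 e L, 2 kli: H, 3 mi: H, 4 li: H, 5 fri: H, 6 no: H, 7 la L, 8 gu: H.
Heavy syllables in the domain: 2, 3, 4, 5, 6, 8. The leftmost is syllable 2 (kli:).
Primary stress: syllable 2 → e.ˈkli:.mi:.li:.fri:.no:.la.gu:.bu:.

2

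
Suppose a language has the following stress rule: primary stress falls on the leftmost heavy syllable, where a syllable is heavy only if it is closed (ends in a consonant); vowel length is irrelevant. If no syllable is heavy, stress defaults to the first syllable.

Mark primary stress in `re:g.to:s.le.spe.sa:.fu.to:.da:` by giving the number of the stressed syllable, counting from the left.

1

Weights: 1 re:g H, 2 to:s H, 3 le L, 4 spe L, 5 sa: L, 6 fu L, 7 to: L, 8 da: L.
Heavy syllables in the domain: 1, 2. The leftmost is syllable 1 (re:g).
Primary stress: syllable 1 → ˈre:g.to:s.le.spe.sa:.fu.to:.da:.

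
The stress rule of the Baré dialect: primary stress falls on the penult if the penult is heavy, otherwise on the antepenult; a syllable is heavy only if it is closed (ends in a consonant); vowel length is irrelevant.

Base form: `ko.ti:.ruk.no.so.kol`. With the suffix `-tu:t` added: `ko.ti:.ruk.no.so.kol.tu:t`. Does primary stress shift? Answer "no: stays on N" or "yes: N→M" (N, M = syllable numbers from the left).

yes: 4→6

Base `ko.ti:.ruk.no.so.kol` (6 syllables):
  Weights: 4 no L, 5 so L, 6 kol H.
  The penult (syllable 5, so) is light, so stress falls on the antepenult (syllable 4, no).
  → primary stress on syllable 4.
Suffixed `ko.ti:.ruk.no.so.kol.tu:t` (7 syllables):
  Weights: 5 so L, 6 kol H, 7 tu:t H.
  The penult (syllable 6, kol) is heavy, so it takes stress.
  → primary stress on syllable 6.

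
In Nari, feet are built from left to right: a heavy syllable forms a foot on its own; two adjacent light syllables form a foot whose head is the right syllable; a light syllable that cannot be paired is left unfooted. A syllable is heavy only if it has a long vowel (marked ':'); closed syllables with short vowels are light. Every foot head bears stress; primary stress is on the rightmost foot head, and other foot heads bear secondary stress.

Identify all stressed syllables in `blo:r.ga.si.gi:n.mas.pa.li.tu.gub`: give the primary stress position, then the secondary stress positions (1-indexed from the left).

Weights: 1 blo:r H, 2 ga L, 3 si L, 4 gi:n H, 5 mas L, 6 pa L, 7 li L, 8 tu L, 9 gub L.
Parse left to right (heavy = foot alone; LL = one foot; stranded L unfooted): (ˈblo:r) (ga.ˈsi) (ˈgi:n) (mas.ˈpa) (li.ˈtu) gub.
Foot heads: 1, 3, 4, 6, 8.
Primary stress on the rightmost head = syllable 8.
Secondary stress on 1, 3, 4, 6: ˌblo:r.ga.ˌsi.ˌgi:n.mas.ˌpa.li.ˈtu.gub.

primary 8, secondary 1, 3, 4, 6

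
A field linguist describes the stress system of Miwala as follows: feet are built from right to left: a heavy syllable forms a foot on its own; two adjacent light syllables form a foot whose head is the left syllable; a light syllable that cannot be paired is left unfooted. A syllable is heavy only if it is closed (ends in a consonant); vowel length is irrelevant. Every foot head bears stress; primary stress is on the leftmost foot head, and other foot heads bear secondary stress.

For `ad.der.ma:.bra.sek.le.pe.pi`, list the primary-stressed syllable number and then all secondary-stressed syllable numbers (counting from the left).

Weights: 1 ad H, 2 der H, 3 ma: L, 4 bra L, 5 sek H, 6 le L, 7 pe L, 8 pi L.
Parse right to left (heavy = foot alone; LL = one foot; stranded L unfooted): (ˈad) (ˈder) (ˈma:.bra) (ˈsek) le (ˈpe.pi).
Foot heads: 1, 2, 3, 5, 7.
Primary stress on the leftmost head = syllable 1.
Secondary stress on 2, 3, 5, 7: ˈad.ˌder.ˌma:.bra.ˌsek.le.ˌpe.pi.

primary 1, secondary 2, 3, 5, 7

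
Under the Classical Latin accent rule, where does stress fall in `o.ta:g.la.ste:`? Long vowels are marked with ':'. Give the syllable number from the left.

Classical Latin: stress the penult if heavy (long vowel or closed), else the antepenult.
Weights: 2 ta:g H, 3 la L, 4 ste: H.
The penult (syllable 3, la) is light, so stress falls on the antepenult (syllable 2, ta:g).
Stress on syllable 2: o.ˈta:g.la.ste:.

2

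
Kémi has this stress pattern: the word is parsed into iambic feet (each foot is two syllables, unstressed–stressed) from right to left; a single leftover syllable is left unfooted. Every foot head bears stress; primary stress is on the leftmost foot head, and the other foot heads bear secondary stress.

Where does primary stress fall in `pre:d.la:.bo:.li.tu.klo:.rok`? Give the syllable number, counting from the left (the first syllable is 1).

Parse right to left into iambic (σˈσ) feet: pre:d (la:.ˈbo:) (li.ˈtu) (klo:.ˈrok). Syllable 1 is left unfooted.
Foot heads (stressed positions): 3, 5, 7.
End Rule Leftmost: primary stress on the leftmost head = syllable 3.
Primary stress: syllable 3 → pre:d.la:.ˈbo:.li.tu.klo:.rok.

3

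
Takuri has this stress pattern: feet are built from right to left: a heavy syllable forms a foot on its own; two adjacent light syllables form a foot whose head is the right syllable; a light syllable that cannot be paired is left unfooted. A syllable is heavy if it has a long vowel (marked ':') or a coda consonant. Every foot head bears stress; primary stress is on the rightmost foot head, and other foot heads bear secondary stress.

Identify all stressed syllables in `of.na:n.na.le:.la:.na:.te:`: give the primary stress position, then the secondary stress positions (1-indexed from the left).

Weights: 1 of H, 2 na:n H, 3 na L, 4 le: H, 5 la: H, 6 na: H, 7 te: H.
Parse right to left (heavy = foot alone; LL = one foot; stranded L unfooted): (ˈof) (ˈna:n) na (ˈle:) (ˈla:) (ˈna:) (ˈte:).
Foot heads: 1, 2, 4, 5, 6, 7.
Primary stress on the rightmost head = syllable 7.
Secondary stress on 1, 2, 4, 5, 6: ˌof.ˌna:n.na.ˌle:.ˌla:.ˌna:.ˈte:.

primary 7, secondary 1, 2, 4, 5, 6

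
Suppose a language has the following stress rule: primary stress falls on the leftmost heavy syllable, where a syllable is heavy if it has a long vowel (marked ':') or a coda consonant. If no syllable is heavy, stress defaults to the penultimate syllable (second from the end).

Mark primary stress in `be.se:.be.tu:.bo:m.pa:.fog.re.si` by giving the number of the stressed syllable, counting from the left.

2

Weights: 1 be L, 2 se: H, 3 be L, 4 tu: H, 5 bo:m H, 6 pa: H, 7 fog H, 8 re L, 9 si L.
Heavy syllables in the domain: 2, 4, 5, 6, 7. The leftmost is syllable 2 (se:).
Primary stress: syllable 2 → be.ˈse:.be.tu:.bo:m.pa:.fog.re.si.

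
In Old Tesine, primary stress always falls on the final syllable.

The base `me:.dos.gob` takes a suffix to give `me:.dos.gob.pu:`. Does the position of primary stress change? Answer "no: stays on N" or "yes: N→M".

yes: 3→4

Base `me:.dos.gob` (3 syllables):
  The word has 3 syllables; the final syllable is syllable 3 (gob).
  → primary stress on syllable 3.
Suffixed `me:.dos.gob.pu:` (4 syllables):
  The word has 4 syllables; the final syllable is syllable 4 (pu:).
  → primary stress on syllable 4.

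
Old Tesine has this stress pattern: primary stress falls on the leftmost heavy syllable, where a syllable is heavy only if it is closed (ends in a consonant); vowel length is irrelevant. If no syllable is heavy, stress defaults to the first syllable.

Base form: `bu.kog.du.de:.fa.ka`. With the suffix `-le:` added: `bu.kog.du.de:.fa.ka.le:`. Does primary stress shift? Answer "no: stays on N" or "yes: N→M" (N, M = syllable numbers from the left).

Base `bu.kog.du.de:.fa.ka` (6 syllables):
  Weights: 1 bu L, 2 kog H, 3 du L, 4 de: L, 5 fa L, 6 ka L.
  Heavy syllables in the domain: 2. The leftmost is syllable 2 (kog).
  → primary stress on syllable 2.
Suffixed `bu.kog.du.de:.fa.ka.le:` (7 syllables):
  Weights: 1 bu L, 2 kog H, 3 du L, 4 de: L, 5 fa L, 6 ka L, 7 le: L.
  Heavy syllables in the domain: 2. The leftmost is syllable 2 (kog).
  → primary stress on syllable 2.

no: stays on 2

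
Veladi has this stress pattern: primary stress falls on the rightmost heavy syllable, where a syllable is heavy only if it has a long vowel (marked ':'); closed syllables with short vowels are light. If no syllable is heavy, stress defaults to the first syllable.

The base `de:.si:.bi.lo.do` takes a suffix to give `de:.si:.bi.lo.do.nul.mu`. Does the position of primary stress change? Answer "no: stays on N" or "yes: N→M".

Base `de:.si:.bi.lo.do` (5 syllables):
  Weights: 1 de: H, 2 si: H, 3 bi L, 4 lo L, 5 do L.
  Heavy syllables in the domain: 1, 2. The rightmost is syllable 2 (si:).
  → primary stress on syllable 2.
Suffixed `de:.si:.bi.lo.do.nul.mu` (7 syllables):
  Weights: 1 de: H, 2 si: H, 3 bi L, 4 lo L, 5 do L, 6 nul L, 7 mu L.
  Heavy syllables in the domain: 1, 2. The rightmost is syllable 2 (si:).
  → primary stress on syllable 2.

no: stays on 2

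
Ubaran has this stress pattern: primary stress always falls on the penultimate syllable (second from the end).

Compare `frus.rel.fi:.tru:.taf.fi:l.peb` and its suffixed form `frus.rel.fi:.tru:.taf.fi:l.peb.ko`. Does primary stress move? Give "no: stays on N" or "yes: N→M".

yes: 6→7

Base `frus.rel.fi:.tru:.taf.fi:l.peb` (7 syllables):
  The word has 7 syllables; the penultimate syllable (second from the end) is syllable 6 (fi:l).
  → primary stress on syllable 6.
Suffixed `frus.rel.fi:.tru:.taf.fi:l.peb.ko` (8 syllables):
  The word has 8 syllables; the penultimate syllable (second from the end) is syllable 7 (peb).
  → primary stress on syllable 7.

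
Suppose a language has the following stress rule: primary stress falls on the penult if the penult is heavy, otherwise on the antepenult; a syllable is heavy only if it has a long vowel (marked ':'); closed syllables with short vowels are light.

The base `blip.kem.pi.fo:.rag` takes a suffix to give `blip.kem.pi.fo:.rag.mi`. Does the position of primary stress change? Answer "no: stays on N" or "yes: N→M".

Base `blip.kem.pi.fo:.rag` (5 syllables):
  Weights: 3 pi L, 4 fo: H, 5 rag L.
  The penult (syllable 4, fo:) is heavy, so it takes stress.
  → primary stress on syllable 4.
Suffixed `blip.kem.pi.fo:.rag.mi` (6 syllables):
  Weights: 4 fo: H, 5 rag L, 6 mi L.
  The penult (syllable 5, rag) is light, so stress falls on the antepenult (syllable 4, fo:).
  → primary stress on syllable 4.

no: stays on 4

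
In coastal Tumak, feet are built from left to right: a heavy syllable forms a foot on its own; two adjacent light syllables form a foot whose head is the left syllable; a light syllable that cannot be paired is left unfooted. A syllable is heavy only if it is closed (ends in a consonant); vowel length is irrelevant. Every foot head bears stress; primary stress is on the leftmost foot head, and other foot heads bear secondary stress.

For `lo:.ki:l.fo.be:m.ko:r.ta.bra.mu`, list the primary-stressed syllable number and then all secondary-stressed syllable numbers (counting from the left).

Weights: 1 lo: L, 2 ki:l H, 3 fo L, 4 be:m H, 5 ko:r H, 6 ta L, 7 bra L, 8 mu L.
Parse left to right (heavy = foot alone; LL = one foot; stranded L unfooted): lo: (ˈki:l) fo (ˈbe:m) (ˈko:r) (ˈta.bra) mu.
Foot heads: 2, 4, 5, 6.
Primary stress on the leftmost head = syllable 2.
Secondary stress on 4, 5, 6: lo:.ˈki:l.fo.ˌbe:m.ˌko:r.ˌta.bra.mu.

primary 2, secondary 4, 5, 6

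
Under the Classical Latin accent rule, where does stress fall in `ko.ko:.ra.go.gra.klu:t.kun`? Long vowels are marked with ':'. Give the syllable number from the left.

6

Classical Latin: stress the penult if heavy (long vowel or closed), else the antepenult.
Weights: 5 gra L, 6 klu:t H, 7 kun H.
The penult (syllable 6, klu:t) is heavy, so it takes stress.
Stress on syllable 6: ko.ko:.ra.go.gra.ˈklu:t.kun.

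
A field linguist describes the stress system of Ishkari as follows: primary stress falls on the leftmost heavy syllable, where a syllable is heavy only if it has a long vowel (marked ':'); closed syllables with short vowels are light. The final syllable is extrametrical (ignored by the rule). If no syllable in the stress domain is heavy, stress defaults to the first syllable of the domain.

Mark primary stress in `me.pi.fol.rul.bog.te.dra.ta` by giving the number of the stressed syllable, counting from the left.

The final syllable (8, ta) is extrametrical; the stress domain is syllables 1–7.
Weights: 1 me L, 2 pi L, 3 fol L, 4 rul L, 5 bog L, 6 te L, 7 dra L.
No heavy syllable in the domain; default to the first syllable of the domain = syllable 1.
Primary stress: syllable 1 → ˈme.pi.fol.rul.bog.te.dra.ta.

1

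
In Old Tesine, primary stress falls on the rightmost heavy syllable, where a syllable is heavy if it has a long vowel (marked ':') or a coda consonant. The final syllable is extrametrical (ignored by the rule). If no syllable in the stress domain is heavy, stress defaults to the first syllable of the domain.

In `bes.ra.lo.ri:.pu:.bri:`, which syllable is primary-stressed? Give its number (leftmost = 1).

The final syllable (6, bri:) is extrametrical; the stress domain is syllables 1–5.
Weights: 1 bes H, 2 ra L, 3 lo L, 4 ri: H, 5 pu: H.
Heavy syllables in the domain: 1, 4, 5. The rightmost is syllable 5 (pu:).
Primary stress: syllable 5 → bes.ra.lo.ri:.ˈpu:.bri:.

5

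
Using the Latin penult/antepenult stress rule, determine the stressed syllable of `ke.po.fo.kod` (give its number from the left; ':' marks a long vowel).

Classical Latin: stress the penult if heavy (long vowel or closed), else the antepenult.
Weights: 2 po L, 3 fo L, 4 kod H.
The penult (syllable 3, fo) is light, so stress falls on the antepenult (syllable 2, po).
Stress on syllable 2: ke.ˈpo.fo.kod.

2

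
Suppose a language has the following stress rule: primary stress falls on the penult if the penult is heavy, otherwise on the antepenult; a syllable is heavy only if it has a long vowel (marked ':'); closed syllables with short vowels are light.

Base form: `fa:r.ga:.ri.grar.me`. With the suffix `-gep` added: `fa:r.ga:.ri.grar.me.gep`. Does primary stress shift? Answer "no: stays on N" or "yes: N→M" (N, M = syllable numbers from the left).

yes: 3→4

Base `fa:r.ga:.ri.grar.me` (5 syllables):
  Weights: 3 ri L, 4 grar L, 5 me L.
  The penult (syllable 4, grar) is light, so stress falls on the antepenult (syllable 3, ri).
  → primary stress on syllable 3.
Suffixed `fa:r.ga:.ri.grar.me.gep` (6 syllables):
  Weights: 4 grar L, 5 me L, 6 gep L.
  The penult (syllable 5, me) is light, so stress falls on the antepenult (syllable 4, grar).
  → primary stress on syllable 4.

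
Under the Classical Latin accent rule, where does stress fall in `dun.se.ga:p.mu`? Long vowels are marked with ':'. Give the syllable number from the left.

3

Classical Latin: stress the penult if heavy (long vowel or closed), else the antepenult.
Weights: 2 se L, 3 ga:p H, 4 mu L.
The penult (syllable 3, ga:p) is heavy, so it takes stress.
Stress on syllable 3: dun.se.ˈga:p.mu.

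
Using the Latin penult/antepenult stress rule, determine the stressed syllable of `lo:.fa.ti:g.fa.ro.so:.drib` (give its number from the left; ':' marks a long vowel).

6

Classical Latin: stress the penult if heavy (long vowel or closed), else the antepenult.
Weights: 5 ro L, 6 so: H, 7 drib H.
The penult (syllable 6, so:) is heavy, so it takes stress.
Stress on syllable 6: lo:.fa.ti:g.fa.ro.ˈso:.drib.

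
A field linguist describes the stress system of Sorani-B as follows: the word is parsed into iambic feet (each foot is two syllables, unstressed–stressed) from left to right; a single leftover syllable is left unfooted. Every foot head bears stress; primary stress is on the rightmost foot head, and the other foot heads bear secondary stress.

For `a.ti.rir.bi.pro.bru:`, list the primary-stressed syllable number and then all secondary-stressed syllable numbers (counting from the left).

Parse left to right into iambic (σˈσ) feet: (a.ˈti) (rir.ˈbi) (pro.ˈbru:).
Foot heads (stressed positions): 2, 4, 6.
End Rule Rightmost: primary stress on the rightmost head = syllable 6.
Secondary stress on 2, 4: a.ˌti.rir.ˌbi.pro.ˈbru:.

primary 6, secondary 2, 4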